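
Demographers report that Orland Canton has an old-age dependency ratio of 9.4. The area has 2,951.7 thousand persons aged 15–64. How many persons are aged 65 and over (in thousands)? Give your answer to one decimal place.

Old-age dependency ratio = elderly / working-age × 100
9.4 = E / 2,951.7 × 100
⇒ 277.5

Aged 65 and over: 277.5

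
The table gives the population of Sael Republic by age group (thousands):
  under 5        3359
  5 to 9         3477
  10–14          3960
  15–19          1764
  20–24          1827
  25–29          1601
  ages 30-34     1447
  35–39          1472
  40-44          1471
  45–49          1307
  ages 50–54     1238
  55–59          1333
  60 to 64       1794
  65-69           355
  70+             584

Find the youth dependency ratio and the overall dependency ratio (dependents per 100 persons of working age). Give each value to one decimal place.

Youth dependency ratio: 70.8
Total dependency ratio: 76.9

0–14: 3359 + 3477 + 3960 = 10796
15–64: 1764 + 1827 + 1601 + 1447 + 1472 + 1471 + 1307 + 1238 + 1333 + 1794 = 15254
65+: 355 + 584 = 939
Youth dependency ratio = 10796 / 15254 × 100 = 70.8
Total dependency ratio = (10796 + 939) / 15254 × 100 = 11735 / 15254 × 100 = 76.9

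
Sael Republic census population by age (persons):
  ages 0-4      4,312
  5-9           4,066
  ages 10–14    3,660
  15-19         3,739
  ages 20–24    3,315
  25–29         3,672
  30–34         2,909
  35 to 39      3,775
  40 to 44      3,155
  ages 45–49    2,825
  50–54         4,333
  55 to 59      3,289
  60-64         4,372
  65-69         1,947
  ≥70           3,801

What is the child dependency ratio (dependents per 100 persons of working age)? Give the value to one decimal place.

Youth dependency ratio: 34.0

0–14: 4,312 + 4,066 + 3,660 = 12,038
15–64: 3,739 + 3,315 + 3,672 + 2,909 + 3,775 + 3,155 + 2,825 + 4,333 + 3,289 + 4,372 = 35,384
65+: 1,947 + 3,801 = 5,748
Youth dependency ratio = 12,038 / 35,384 × 100 = 34.0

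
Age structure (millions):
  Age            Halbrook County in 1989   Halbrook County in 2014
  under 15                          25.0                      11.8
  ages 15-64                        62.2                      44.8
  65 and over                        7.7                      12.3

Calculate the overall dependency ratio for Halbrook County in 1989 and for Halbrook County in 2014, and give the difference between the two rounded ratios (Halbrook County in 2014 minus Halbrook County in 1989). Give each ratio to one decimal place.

Halbrook County in 1989: 52.6
Halbrook County in 2014: 53.8
Difference: +1.2

Halbrook County in 1989: (25.0 + 7.7) / 62.2 × 100 = 32.7 / 62.2 × 100 = 52.6
Halbrook County in 2014: (11.8 + 12.3) / 44.8 × 100 = 24.1 / 44.8 × 100 = 53.8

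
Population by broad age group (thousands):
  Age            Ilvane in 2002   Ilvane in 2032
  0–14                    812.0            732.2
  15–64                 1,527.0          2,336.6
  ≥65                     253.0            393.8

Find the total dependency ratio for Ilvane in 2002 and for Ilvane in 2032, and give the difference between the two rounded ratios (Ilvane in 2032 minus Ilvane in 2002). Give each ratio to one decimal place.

Ilvane in 2002: 69.7
Ilvane in 2032: 48.2
Difference: -21.5

Ilvane in 2002: (812.0 + 253.0) / 1,527.0 × 100 = 1,065.0 / 1,527.0 × 100 = 69.7
Ilvane in 2032: (732.2 + 393.8) / 2,336.6 × 100 = 1,126.0 / 2,336.6 × 100 = 48.2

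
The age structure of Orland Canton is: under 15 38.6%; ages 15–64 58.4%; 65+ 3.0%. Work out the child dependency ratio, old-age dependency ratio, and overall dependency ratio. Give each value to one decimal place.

Youth dependency ratio: 66.1
Old-age dependency ratio: 5.1
Total dependency ratio: 71.2

Youth dependency ratio = 38.6 / 58.4 × 100 = 66.1
Old-age dependency ratio = 3.0 / 58.4 × 100 = 5.1
Total dependency ratio = (38.6 + 3.0) / 58.4 × 100 = 41.6 / 58.4 × 100 = 71.2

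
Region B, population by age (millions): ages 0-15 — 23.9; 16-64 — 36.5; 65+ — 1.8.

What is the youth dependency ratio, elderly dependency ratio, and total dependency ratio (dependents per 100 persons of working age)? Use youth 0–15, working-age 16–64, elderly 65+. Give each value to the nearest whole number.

Youth dependency ratio = 23.9 / 36.5 × 100 = 65
Old-age dependency ratio = 1.8 / 36.5 × 100 = 5
Total dependency ratio = (23.9 + 1.8) / 36.5 × 100 = 25.7 / 36.5 × 100 = 70

Youth dependency ratio: 65
Old-age dependency ratio: 5
Total dependency ratio: 70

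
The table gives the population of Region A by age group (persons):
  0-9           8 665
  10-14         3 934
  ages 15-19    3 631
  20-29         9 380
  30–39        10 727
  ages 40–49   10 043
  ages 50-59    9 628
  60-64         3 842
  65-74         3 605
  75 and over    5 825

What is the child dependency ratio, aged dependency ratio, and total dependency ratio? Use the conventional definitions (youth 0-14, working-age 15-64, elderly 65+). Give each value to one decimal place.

0–14: 8 665 + 3 934 = 12 599
15–64: 3 631 + 9 380 + 10 727 + 10 043 + 9 628 + 3 842 = 47 251
65+: 3 605 + 5 825 = 9 430
Youth dependency ratio = 12 599 / 47 251 × 100 = 26.7
Old-age dependency ratio = 9 430 / 47 251 × 100 = 20.0
Total dependency ratio = (12 599 + 9 430) / 47 251 × 100 = 22 029 / 47 251 × 100 = 46.6

Youth dependency ratio: 26.7
Old-age dependency ratio: 20.0
Total dependency ratio: 46.6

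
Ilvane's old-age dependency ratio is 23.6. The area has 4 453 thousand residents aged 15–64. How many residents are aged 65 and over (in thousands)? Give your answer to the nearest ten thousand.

Aged 65 and over: 1 050

Old-age dependency ratio = elderly / working-age × 100
23.6 = E / 4 453 × 100
⇒ 1 050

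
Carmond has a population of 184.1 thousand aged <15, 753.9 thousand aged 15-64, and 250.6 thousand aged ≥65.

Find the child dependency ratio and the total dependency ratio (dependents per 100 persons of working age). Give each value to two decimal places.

Youth dependency ratio = 184.1 / 753.9 × 100 = 24.42
Total dependency ratio = (184.1 + 250.6) / 753.9 × 100 = 434.7 / 753.9 × 100 = 57.66

Youth dependency ratio: 24.42
Total dependency ratio: 57.66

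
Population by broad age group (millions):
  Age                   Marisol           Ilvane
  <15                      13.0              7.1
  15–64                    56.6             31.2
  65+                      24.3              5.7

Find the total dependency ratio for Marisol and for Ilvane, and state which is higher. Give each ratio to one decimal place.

Marisol: (13.0 + 24.3) / 56.6 × 100 = 37.3 / 56.6 × 100 = 65.9
Ilvane: (7.1 + 5.7) / 31.2 × 100 = 12.8 / 31.2 × 100 = 41.0

Marisol: 65.9
Ilvane: 41.0
Higher: Marisol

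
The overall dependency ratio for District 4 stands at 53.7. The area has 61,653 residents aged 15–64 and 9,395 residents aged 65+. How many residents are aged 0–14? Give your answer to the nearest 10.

Aged 0–14: 23,710

Total dependency ratio = (youth + elderly) / working-age × 100
53.7 = (Y + 9,395) / 61,653 × 100
⇒ 23,710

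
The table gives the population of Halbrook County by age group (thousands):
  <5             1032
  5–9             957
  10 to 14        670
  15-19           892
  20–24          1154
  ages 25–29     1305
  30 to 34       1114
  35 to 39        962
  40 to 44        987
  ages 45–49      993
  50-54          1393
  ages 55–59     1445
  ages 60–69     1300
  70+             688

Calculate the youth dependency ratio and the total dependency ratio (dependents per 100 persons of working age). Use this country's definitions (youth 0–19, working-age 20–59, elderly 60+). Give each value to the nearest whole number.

Youth dependency ratio: 38
Total dependency ratio: 59

0–19: 1032 + 957 + 670 + 892 = 3551
20–59: 1154 + 1305 + 1114 + 962 + 987 + 993 + 1393 + 1445 = 9353
60+: 1300 + 688 = 1988
Youth dependency ratio = 3551 / 9353 × 100 = 38
Total dependency ratio = (3551 + 1988) / 9353 × 100 = 5539 / 9353 × 100 = 59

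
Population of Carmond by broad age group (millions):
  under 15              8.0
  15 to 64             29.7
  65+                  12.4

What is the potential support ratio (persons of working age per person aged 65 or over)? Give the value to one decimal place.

Potential support ratio: 2.4

Potential support ratio = 29.7 / 12.4 = 2.4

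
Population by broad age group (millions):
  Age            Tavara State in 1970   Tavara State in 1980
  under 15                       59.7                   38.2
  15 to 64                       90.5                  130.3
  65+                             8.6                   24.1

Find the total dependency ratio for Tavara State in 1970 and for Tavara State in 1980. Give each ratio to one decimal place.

Tavara State in 1970: (59.7 + 8.6) / 90.5 × 100 = 68.3 / 90.5 × 100 = 75.5
Tavara State in 1980: (38.2 + 24.1) / 130.3 × 100 = 62.3 / 130.3 × 100 = 47.8

Tavara State in 1970: 75.5
Tavara State in 1980: 47.8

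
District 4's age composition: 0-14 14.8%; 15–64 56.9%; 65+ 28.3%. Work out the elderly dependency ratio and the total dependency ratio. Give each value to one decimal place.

Old-age dependency ratio = 28.3 / 56.9 × 100 = 49.7
Total dependency ratio = (14.8 + 28.3) / 56.9 × 100 = 43.1 / 56.9 × 100 = 75.7

Old-age dependency ratio: 49.7
Total dependency ratio: 75.7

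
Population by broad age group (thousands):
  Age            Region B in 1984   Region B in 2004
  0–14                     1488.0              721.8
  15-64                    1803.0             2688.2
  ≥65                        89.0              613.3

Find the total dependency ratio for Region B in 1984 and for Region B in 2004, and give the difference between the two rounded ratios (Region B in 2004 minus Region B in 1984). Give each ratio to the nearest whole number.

Region B in 1984: (1488.0 + 89.0) / 1803.0 × 100 = 1577.0 / 1803.0 × 100 = 87
Region B in 2004: (721.8 + 613.3) / 2688.2 × 100 = 1335.1 / 2688.2 × 100 = 50

Region B in 1984: 87
Region B in 2004: 50
Difference: -37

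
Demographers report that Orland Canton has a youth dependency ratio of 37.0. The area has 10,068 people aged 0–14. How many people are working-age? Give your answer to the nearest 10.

Youth dependency ratio = youth / working-age × 100
37.0 = 10,068 / W × 100
⇒ 27,210

Working-age: 27,210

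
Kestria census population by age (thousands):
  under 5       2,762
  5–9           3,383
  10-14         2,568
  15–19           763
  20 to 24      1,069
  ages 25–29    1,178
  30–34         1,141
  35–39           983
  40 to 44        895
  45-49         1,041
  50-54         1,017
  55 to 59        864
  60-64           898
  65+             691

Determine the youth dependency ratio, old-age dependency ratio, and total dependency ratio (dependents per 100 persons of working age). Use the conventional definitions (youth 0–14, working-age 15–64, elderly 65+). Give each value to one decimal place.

Youth dependency ratio: 88.5
Old-age dependency ratio: 7.0
Total dependency ratio: 95.5

0–14: 2,762 + 3,383 + 2,568 = 8,713
15–64: 763 + 1,069 + 1,178 + 1,141 + 983 + 895 + 1,041 + 1,017 + 864 + 898 = 9,849
65+: 691
Youth dependency ratio = 8,713 / 9,849 × 100 = 88.5
Old-age dependency ratio = 691 / 9,849 × 100 = 7.0
Total dependency ratio = (8,713 + 691) / 9,849 × 100 = 9,404 / 9,849 × 100 = 95.5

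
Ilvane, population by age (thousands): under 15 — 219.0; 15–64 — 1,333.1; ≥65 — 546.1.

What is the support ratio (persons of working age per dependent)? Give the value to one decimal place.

Support ratio = 1,333.1 / (219.0 + 546.1) = 1,333.1 / 765.1 = 1.7

Support ratio: 1.7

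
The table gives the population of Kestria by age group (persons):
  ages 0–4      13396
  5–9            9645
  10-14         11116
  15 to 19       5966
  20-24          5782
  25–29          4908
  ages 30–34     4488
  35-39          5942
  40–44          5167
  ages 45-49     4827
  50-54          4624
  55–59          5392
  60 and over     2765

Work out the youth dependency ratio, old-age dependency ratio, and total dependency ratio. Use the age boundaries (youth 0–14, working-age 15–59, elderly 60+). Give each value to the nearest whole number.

0–14: 13396 + 9645 + 11116 = 34157
15–59: 5966 + 5782 + 4908 + 4488 + 5942 + 5167 + 4827 + 4624 + 5392 = 47096
60+: 2765
Youth dependency ratio = 34157 / 47096 × 100 = 73
Old-age dependency ratio = 2765 / 47096 × 100 = 6
Total dependency ratio = (34157 + 2765) / 47096 × 100 = 36922 / 47096 × 100 = 78

Youth dependency ratio: 73
Old-age dependency ratio: 6
Total dependency ratio: 78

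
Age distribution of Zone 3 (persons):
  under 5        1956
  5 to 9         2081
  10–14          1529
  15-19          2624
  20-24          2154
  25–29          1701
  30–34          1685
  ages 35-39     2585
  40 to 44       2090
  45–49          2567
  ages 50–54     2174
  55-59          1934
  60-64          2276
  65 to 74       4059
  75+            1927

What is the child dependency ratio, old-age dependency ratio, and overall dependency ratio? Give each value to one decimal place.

Youth dependency ratio: 25.5
Old-age dependency ratio: 27.5
Total dependency ratio: 53.0

0–14: 1956 + 2081 + 1529 = 5566
15–64: 2624 + 2154 + 1701 + 1685 + 2585 + 2090 + 2567 + 2174 + 1934 + 2276 = 21790
65+: 4059 + 1927 = 5986
Youth dependency ratio = 5566 / 21790 × 100 = 25.5
Old-age dependency ratio = 5986 / 21790 × 100 = 27.5
Total dependency ratio = (5566 + 5986) / 21790 × 100 = 11552 / 21790 × 100 = 53.0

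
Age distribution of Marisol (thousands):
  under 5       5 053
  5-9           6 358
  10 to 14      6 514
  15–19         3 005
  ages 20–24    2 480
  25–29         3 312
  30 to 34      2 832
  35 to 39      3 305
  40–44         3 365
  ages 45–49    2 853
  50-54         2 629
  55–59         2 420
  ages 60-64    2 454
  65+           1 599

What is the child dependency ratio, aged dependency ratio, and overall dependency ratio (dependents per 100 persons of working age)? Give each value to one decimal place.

0–14: 5 053 + 6 358 + 6 514 = 17 925
15–64: 3 005 + 2 480 + 3 312 + 2 832 + 3 305 + 3 365 + 2 853 + 2 629 + 2 420 + 2 454 = 28 655
65+: 1 599
Youth dependency ratio = 17 925 / 28 655 × 100 = 62.6
Old-age dependency ratio = 1 599 / 28 655 × 100 = 5.6
Total dependency ratio = (17 925 + 1 599) / 28 655 × 100 = 19 524 / 28 655 × 100 = 68.1

Youth dependency ratio: 62.6
Old-age dependency ratio: 5.6
Total dependency ratio: 68.1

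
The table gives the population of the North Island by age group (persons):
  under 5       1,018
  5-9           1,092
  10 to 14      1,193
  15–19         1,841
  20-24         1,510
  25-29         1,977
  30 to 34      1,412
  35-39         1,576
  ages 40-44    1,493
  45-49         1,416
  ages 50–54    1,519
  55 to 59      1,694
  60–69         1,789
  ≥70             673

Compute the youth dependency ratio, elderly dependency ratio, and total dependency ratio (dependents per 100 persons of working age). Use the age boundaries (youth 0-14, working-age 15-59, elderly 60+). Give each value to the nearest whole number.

0–14: 1,018 + 1,092 + 1,193 = 3,303
15–59: 1,841 + 1,510 + 1,977 + 1,412 + 1,576 + 1,493 + 1,416 + 1,519 + 1,694 = 14,438
60+: 1,789 + 673 = 2,462
Youth dependency ratio = 3,303 / 14,438 × 100 = 23
Old-age dependency ratio = 2,462 / 14,438 × 100 = 17
Total dependency ratio = (3,303 + 2,462) / 14,438 × 100 = 5,765 / 14,438 × 100 = 40

Youth dependency ratio: 23
Old-age dependency ratio: 17
Total dependency ratio: 40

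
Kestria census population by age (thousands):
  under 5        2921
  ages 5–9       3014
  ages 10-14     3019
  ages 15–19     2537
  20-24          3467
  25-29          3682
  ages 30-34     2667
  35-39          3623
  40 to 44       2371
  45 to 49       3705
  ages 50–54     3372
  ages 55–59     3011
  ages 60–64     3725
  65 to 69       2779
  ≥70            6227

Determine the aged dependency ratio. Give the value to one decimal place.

0–14: 2921 + 3014 + 3019 = 8954
15–64: 2537 + 3467 + 3682 + 2667 + 3623 + 2371 + 3705 + 3372 + 3011 + 3725 = 32160
65+: 2779 + 6227 = 9006
Old-age dependency ratio = 9006 / 32160 × 100 = 28.0

Old-age dependency ratio: 28.0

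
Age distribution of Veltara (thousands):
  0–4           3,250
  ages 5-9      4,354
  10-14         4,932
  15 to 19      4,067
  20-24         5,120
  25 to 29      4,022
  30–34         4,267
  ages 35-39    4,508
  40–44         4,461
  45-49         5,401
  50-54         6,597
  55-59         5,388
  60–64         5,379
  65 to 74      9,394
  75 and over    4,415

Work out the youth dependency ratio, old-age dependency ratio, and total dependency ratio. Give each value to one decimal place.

0–14: 3,250 + 4,354 + 4,932 = 12,536
15–64: 4,067 + 5,120 + 4,022 + 4,267 + 4,508 + 4,461 + 5,401 + 6,597 + 5,388 + 5,379 = 49,210
65+: 9,394 + 4,415 = 13,809
Youth dependency ratio = 12,536 / 49,210 × 100 = 25.5
Old-age dependency ratio = 13,809 / 49,210 × 100 = 28.1
Total dependency ratio = (12,536 + 13,809) / 49,210 × 100 = 26,345 / 49,210 × 100 = 53.5

Youth dependency ratio: 25.5
Old-age dependency ratio: 28.1
Total dependency ratio: 53.5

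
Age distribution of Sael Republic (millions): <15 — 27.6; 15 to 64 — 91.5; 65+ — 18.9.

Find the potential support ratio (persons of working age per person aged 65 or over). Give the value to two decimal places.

Potential support ratio = 91.5 / 18.9 = 4.84

Potential support ratio: 4.84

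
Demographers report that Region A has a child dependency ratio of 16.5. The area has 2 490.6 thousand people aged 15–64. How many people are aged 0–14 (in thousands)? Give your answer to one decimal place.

Aged 0–14: 410.9

Youth dependency ratio = youth / working-age × 100
16.5 = Y / 2 490.6 × 100
⇒ 410.9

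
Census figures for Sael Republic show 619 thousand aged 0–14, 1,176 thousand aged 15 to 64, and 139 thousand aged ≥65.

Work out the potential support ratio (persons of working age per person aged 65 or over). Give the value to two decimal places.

Potential support ratio = 1,176 / 139 = 8.46

Potential support ratio: 8.46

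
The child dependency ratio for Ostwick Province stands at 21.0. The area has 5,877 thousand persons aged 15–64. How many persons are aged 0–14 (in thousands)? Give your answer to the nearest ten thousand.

Youth dependency ratio = youth / working-age × 100
21.0 = Y / 5,877 × 100
⇒ 1,230

Aged 0–14: 1,230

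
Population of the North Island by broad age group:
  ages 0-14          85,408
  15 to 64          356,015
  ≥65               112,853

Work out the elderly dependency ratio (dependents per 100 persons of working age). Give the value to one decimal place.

Old-age dependency ratio: 31.7

Old-age dependency ratio = 112,853 / 356,015 × 100 = 31.7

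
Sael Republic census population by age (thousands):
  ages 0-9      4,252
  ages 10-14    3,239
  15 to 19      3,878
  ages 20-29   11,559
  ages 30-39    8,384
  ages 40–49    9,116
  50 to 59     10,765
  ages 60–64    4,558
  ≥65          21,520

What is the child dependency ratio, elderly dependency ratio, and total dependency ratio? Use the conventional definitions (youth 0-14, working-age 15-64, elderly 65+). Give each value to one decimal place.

Youth dependency ratio: 15.5
Old-age dependency ratio: 44.6
Total dependency ratio: 60.1

0–14: 4,252 + 3,239 = 7,491
15–64: 3,878 + 11,559 + 8,384 + 9,116 + 10,765 + 4,558 = 48,260
65+: 21,520
Youth dependency ratio = 7,491 / 48,260 × 100 = 15.5
Old-age dependency ratio = 21,520 / 48,260 × 100 = 44.6
Total dependency ratio = (7,491 + 21,520) / 48,260 × 100 = 29,011 / 48,260 × 100 = 60.1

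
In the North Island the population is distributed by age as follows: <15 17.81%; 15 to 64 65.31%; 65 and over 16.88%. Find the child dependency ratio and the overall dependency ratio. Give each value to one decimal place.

Youth dependency ratio: 27.3
Total dependency ratio: 53.1

Youth dependency ratio = 17.81 / 65.31 × 100 = 27.3
Total dependency ratio = (17.81 + 16.88) / 65.31 × 100 = 34.69 / 65.31 × 100 = 53.1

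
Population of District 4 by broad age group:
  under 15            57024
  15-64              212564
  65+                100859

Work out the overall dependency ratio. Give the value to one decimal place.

Total dependency ratio: 74.3

Total dependency ratio = (57024 + 100859) / 212564 × 100 = 157883 / 212564 × 100 = 74.3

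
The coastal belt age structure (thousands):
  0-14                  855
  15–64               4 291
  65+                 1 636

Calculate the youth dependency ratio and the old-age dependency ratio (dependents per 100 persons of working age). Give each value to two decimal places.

Youth dependency ratio: 19.93
Old-age dependency ratio: 38.13

Youth dependency ratio = 855 / 4 291 × 100 = 19.93
Old-age dependency ratio = 1 636 / 4 291 × 100 = 38.13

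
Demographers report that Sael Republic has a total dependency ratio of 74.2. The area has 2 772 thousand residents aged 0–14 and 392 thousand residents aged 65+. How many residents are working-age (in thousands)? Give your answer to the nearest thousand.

Working-age: 4 264

Total dependency ratio = (youth + elderly) / working-age × 100
74.2 = (2 772 + 392) / W × 100
⇒ 4 264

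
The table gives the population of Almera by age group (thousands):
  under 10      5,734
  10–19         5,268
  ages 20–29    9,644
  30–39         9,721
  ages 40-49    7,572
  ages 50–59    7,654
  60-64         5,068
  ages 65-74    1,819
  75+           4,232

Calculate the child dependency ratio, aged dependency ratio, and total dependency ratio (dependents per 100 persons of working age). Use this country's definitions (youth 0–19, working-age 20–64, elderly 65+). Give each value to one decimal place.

Youth dependency ratio: 27.7
Old-age dependency ratio: 15.3
Total dependency ratio: 43.0

0–19: 5,734 + 5,268 = 11,002
20–64: 9,644 + 9,721 + 7,572 + 7,654 + 5,068 = 39,659
65+: 1,819 + 4,232 = 6,051
Youth dependency ratio = 11,002 / 39,659 × 100 = 27.7
Old-age dependency ratio = 6,051 / 39,659 × 100 = 15.3
Total dependency ratio = (11,002 + 6,051) / 39,659 × 100 = 17,053 / 39,659 × 100 = 43.0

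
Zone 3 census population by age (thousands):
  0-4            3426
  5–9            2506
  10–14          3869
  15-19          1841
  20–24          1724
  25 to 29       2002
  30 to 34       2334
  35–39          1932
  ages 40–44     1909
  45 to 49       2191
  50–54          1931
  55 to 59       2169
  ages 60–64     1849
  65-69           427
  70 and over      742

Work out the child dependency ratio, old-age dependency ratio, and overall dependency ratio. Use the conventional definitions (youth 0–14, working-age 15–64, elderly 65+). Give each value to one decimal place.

0–14: 3426 + 2506 + 3869 = 9801
15–64: 1841 + 1724 + 2002 + 2334 + 1932 + 1909 + 2191 + 1931 + 2169 + 1849 = 19882
65+: 427 + 742 = 1169
Youth dependency ratio = 9801 / 19882 × 100 = 49.3
Old-age dependency ratio = 1169 / 19882 × 100 = 5.9
Total dependency ratio = (9801 + 1169) / 19882 × 100 = 10970 / 19882 × 100 = 55.2

Youth dependency ratio: 49.3
Old-age dependency ratio: 5.9
Total dependency ratio: 55.2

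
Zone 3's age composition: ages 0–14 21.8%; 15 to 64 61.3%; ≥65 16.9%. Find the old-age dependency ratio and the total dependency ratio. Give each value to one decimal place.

Old-age dependency ratio: 27.6
Total dependency ratio: 63.1

Old-age dependency ratio = 16.9 / 61.3 × 100 = 27.6
Total dependency ratio = (21.8 + 16.9) / 61.3 × 100 = 38.7 / 61.3 × 100 = 63.1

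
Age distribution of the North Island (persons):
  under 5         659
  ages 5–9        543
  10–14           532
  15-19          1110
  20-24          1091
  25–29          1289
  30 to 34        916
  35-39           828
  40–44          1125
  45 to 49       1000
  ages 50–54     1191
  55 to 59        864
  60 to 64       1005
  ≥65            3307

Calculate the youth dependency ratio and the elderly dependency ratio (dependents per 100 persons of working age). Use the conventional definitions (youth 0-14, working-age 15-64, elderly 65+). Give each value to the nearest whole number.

Youth dependency ratio: 17
Old-age dependency ratio: 32

0–14: 659 + 543 + 532 = 1734
15–64: 1110 + 1091 + 1289 + 916 + 828 + 1125 + 1000 + 1191 + 864 + 1005 = 10419
65+: 3307
Youth dependency ratio = 1734 / 10419 × 100 = 17
Old-age dependency ratio = 3307 / 10419 × 100 = 32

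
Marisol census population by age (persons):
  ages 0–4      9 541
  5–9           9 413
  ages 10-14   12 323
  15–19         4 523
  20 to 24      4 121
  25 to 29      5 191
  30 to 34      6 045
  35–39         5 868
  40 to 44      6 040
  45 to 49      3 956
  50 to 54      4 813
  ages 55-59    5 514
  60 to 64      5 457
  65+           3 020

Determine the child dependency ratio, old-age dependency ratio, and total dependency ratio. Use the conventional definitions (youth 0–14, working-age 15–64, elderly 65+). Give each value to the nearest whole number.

Youth dependency ratio: 61
Old-age dependency ratio: 6
Total dependency ratio: 67

0–14: 9 541 + 9 413 + 12 323 = 31 277
15–64: 4 523 + 4 121 + 5 191 + 6 045 + 5 868 + 6 040 + 3 956 + 4 813 + 5 514 + 5 457 = 51 528
65+: 3 020
Youth dependency ratio = 31 277 / 51 528 × 100 = 61
Old-age dependency ratio = 3 020 / 51 528 × 100 = 6
Total dependency ratio = (31 277 + 3 020) / 51 528 × 100 = 34 297 / 51 528 × 100 = 67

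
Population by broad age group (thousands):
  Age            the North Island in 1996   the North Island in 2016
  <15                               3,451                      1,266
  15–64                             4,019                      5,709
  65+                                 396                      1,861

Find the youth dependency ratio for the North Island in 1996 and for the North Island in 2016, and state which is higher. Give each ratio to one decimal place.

the North Island in 1996: 3,451 / 4,019 × 100 = 85.9
the North Island in 2016: 1,266 / 5,709 × 100 = 22.2

the North Island in 1996: 85.9
the North Island in 2016: 22.2
Higher: the North Island in 1996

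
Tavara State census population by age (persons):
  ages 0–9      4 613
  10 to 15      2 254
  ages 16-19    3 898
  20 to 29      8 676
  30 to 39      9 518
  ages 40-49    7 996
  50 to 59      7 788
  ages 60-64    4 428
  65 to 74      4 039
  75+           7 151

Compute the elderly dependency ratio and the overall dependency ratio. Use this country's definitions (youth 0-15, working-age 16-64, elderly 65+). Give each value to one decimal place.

0–15: 4 613 + 2 254 = 6 867
16–64: 3 898 + 8 676 + 9 518 + 7 996 + 7 788 + 4 428 = 42 304
65+: 4 039 + 7 151 = 11 190
Old-age dependency ratio = 11 190 / 42 304 × 100 = 26.5
Total dependency ratio = (6 867 + 11 190) / 42 304 × 100 = 18 057 / 42 304 × 100 = 42.7

Old-age dependency ratio: 26.5
Total dependency ratio: 42.7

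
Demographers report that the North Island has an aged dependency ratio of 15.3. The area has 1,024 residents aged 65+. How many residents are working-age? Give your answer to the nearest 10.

Working-age: 6,690

Old-age dependency ratio = elderly / working-age × 100
15.3 = 1,024 / W × 100
⇒ 6,690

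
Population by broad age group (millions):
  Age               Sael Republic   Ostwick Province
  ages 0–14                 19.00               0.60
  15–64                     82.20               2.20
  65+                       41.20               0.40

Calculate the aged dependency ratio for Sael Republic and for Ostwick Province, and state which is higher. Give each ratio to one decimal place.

Sael Republic: 41.20 / 82.20 × 100 = 50.1
Ostwick Province: 0.40 / 2.20 × 100 = 18.2

Sael Republic: 50.1
Ostwick Province: 18.2
Higher: Sael Republic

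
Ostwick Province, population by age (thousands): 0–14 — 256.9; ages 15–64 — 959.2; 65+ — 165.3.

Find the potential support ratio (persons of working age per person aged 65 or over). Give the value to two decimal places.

Potential support ratio = 959.2 / 165.3 = 5.80

Potential support ratio: 5.80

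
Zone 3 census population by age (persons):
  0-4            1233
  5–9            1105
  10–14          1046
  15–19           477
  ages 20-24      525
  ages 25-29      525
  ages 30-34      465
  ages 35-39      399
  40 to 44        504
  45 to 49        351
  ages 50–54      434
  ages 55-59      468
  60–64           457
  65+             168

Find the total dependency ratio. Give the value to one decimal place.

Total dependency ratio: 77.1

0–14: 1233 + 1105 + 1046 = 3384
15–64: 477 + 525 + 525 + 465 + 399 + 504 + 351 + 434 + 468 + 457 = 4605
65+: 168
Total dependency ratio = (3384 + 168) / 4605 × 100 = 3552 / 4605 × 100 = 77.1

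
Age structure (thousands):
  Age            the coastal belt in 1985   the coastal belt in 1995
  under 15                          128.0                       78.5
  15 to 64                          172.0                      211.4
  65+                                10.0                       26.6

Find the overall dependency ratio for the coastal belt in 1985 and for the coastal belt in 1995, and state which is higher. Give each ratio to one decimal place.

the coastal belt in 1985: 80.2
the coastal belt in 1995: 49.7
Higher: the coastal belt in 1985

the coastal belt in 1985: (128.0 + 10.0) / 172.0 × 100 = 138.0 / 172.0 × 100 = 80.2
the coastal belt in 1995: (78.5 + 26.6) / 211.4 × 100 = 105.1 / 211.4 × 100 = 49.7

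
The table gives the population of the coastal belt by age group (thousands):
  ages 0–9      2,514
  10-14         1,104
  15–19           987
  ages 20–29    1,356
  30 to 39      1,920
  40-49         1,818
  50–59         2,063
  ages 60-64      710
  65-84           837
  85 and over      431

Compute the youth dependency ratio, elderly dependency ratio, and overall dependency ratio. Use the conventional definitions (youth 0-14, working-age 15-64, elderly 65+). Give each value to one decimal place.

0–14: 2,514 + 1,104 = 3,618
15–64: 987 + 1,356 + 1,920 + 1,818 + 2,063 + 710 = 8,854
65+: 837 + 431 = 1,268
Youth dependency ratio = 3,618 / 8,854 × 100 = 40.9
Old-age dependency ratio = 1,268 / 8,854 × 100 = 14.3
Total dependency ratio = (3,618 + 1,268) / 8,854 × 100 = 4,886 / 8,854 × 100 = 55.2

Youth dependency ratio: 40.9
Old-age dependency ratio: 14.3
Total dependency ratio: 55.2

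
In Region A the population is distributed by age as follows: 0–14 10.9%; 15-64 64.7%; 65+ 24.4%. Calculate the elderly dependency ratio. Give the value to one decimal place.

Old-age dependency ratio = 24.4 / 64.7 × 100 = 37.7

Old-age dependency ratio: 37.7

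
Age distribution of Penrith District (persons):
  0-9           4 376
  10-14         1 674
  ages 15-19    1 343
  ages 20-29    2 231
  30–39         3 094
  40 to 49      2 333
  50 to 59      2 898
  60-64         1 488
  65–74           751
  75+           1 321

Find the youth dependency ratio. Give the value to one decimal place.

0–14: 4 376 + 1 674 = 6 050
15–64: 1 343 + 2 231 + 3 094 + 2 333 + 2 898 + 1 488 = 13 387
65+: 751 + 1 321 = 2 072
Youth dependency ratio = 6 050 / 13 387 × 100 = 45.2

Youth dependency ratio: 45.2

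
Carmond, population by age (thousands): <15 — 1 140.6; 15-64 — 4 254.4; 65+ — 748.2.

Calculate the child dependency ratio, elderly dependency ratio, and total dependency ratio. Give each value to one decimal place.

Youth dependency ratio: 26.8
Old-age dependency ratio: 17.6
Total dependency ratio: 44.4

Youth dependency ratio = 1 140.6 / 4 254.4 × 100 = 26.8
Old-age dependency ratio = 748.2 / 4 254.4 × 100 = 17.6
Total dependency ratio = (1 140.6 + 748.2) / 4 254.4 × 100 = 1 888.8 / 4 254.4 × 100 = 44.4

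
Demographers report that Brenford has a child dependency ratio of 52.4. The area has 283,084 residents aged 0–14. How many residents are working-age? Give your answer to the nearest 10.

Youth dependency ratio = youth / working-age × 100
52.4 = 283,084 / W × 100
⇒ 540,240

Working-age: 540,240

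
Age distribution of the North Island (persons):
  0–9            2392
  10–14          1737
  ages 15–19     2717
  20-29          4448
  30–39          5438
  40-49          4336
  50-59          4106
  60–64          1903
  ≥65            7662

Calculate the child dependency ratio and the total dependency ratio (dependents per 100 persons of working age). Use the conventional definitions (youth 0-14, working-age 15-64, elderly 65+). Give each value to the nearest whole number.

0–14: 2392 + 1737 = 4129
15–64: 2717 + 4448 + 5438 + 4336 + 4106 + 1903 = 22948
65+: 7662
Youth dependency ratio = 4129 / 22948 × 100 = 18
Total dependency ratio = (4129 + 7662) / 22948 × 100 = 11791 / 22948 × 100 = 51

Youth dependency ratio: 18
Total dependency ratio: 51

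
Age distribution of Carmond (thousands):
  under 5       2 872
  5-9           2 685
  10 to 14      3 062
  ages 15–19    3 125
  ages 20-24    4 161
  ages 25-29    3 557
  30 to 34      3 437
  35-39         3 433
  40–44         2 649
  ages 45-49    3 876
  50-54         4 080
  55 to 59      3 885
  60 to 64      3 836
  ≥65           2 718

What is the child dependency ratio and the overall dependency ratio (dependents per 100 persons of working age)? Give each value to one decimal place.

0–14: 2 872 + 2 685 + 3 062 = 8 619
15–64: 3 125 + 4 161 + 3 557 + 3 437 + 3 433 + 2 649 + 3 876 + 4 080 + 3 885 + 3 836 = 36 039
65+: 2 718
Youth dependency ratio = 8 619 / 36 039 × 100 = 23.9
Total dependency ratio = (8 619 + 2 718) / 36 039 × 100 = 11 337 / 36 039 × 100 = 31.5

Youth dependency ratio: 23.9
Total dependency ratio: 31.5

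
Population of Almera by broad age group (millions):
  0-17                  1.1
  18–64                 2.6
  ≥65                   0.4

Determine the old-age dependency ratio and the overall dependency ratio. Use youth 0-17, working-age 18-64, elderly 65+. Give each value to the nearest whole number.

Old-age dependency ratio = 0.4 / 2.6 × 100 = 15
Total dependency ratio = (1.1 + 0.4) / 2.6 × 100 = 1.5 / 2.6 × 100 = 58

Old-age dependency ratio: 15
Total dependency ratio: 58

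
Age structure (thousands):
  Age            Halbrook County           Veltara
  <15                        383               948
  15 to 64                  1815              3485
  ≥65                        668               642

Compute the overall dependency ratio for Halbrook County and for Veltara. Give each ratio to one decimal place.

Halbrook County: 57.9
Veltara: 45.6

Halbrook County: (383 + 668) / 1815 × 100 = 1051 / 1815 × 100 = 57.9
Veltara: (948 + 642) / 3485 × 100 = 1590 / 3485 × 100 = 45.6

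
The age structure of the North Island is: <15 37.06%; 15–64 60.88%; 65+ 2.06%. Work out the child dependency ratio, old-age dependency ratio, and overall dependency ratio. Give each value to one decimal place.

Youth dependency ratio = 37.06 / 60.88 × 100 = 60.9
Old-age dependency ratio = 2.06 / 60.88 × 100 = 3.4
Total dependency ratio = (37.06 + 2.06) / 60.88 × 100 = 39.12 / 60.88 × 100 = 64.3

Youth dependency ratio: 60.9
Old-age dependency ratio: 3.4
Total dependency ratio: 64.3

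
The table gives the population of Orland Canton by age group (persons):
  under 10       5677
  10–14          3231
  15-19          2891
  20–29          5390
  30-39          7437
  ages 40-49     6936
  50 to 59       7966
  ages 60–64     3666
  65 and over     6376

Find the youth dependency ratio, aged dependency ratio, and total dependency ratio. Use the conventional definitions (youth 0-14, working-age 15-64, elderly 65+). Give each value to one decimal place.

0–14: 5677 + 3231 = 8908
15–64: 2891 + 5390 + 7437 + 6936 + 7966 + 3666 = 34286
65+: 6376
Youth dependency ratio = 8908 / 34286 × 100 = 26.0
Old-age dependency ratio = 6376 / 34286 × 100 = 18.6
Total dependency ratio = (8908 + 6376) / 34286 × 100 = 15284 / 34286 × 100 = 44.6

Youth dependency ratio: 26.0
Old-age dependency ratio: 18.6
Total dependency ratio: 44.6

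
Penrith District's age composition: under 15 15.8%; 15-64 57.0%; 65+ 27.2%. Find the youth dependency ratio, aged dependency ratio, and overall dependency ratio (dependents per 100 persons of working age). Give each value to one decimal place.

Youth dependency ratio = 15.8 / 57.0 × 100 = 27.7
Old-age dependency ratio = 27.2 / 57.0 × 100 = 47.7
Total dependency ratio = (15.8 + 27.2) / 57.0 × 100 = 43.0 / 57.0 × 100 = 75.4

Youth dependency ratio: 27.7
Old-age dependency ratio: 47.7
Total dependency ratio: 75.4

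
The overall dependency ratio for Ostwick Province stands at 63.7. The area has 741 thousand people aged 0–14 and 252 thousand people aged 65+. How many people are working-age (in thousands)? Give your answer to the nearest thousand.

Working-age: 1,559

Total dependency ratio = (youth + elderly) / working-age × 100
63.7 = (741 + 252) / W × 100
⇒ 1,559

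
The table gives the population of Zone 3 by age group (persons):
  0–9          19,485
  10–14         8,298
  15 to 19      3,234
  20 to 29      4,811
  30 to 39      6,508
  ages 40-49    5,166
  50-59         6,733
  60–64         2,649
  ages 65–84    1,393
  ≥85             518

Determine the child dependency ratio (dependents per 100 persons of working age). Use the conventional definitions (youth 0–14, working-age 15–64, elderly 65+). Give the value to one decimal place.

Youth dependency ratio: 95.5

0–14: 19,485 + 8,298 = 27,783
15–64: 3,234 + 4,811 + 6,508 + 5,166 + 6,733 + 2,649 = 29,101
65+: 1,393 + 518 = 1,911
Youth dependency ratio = 27,783 / 29,101 × 100 = 95.5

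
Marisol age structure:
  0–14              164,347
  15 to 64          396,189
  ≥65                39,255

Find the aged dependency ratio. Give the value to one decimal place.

Old-age dependency ratio = 39,255 / 396,189 × 100 = 9.9

Old-age dependency ratio: 9.9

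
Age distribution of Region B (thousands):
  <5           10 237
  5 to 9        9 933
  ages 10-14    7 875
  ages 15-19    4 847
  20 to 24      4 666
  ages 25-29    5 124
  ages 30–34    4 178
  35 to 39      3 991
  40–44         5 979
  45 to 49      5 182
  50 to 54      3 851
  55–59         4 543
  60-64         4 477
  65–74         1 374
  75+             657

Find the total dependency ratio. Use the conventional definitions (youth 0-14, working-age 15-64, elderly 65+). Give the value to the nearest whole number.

0–14: 10 237 + 9 933 + 7 875 = 28 045
15–64: 4 847 + 4 666 + 5 124 + 4 178 + 3 991 + 5 979 + 5 182 + 3 851 + 4 543 + 4 477 = 46 838
65+: 1 374 + 657 = 2 031
Total dependency ratio = (28 045 + 2 031) / 46 838 × 100 = 30 076 / 46 838 × 100 = 64

Total dependency ratio: 64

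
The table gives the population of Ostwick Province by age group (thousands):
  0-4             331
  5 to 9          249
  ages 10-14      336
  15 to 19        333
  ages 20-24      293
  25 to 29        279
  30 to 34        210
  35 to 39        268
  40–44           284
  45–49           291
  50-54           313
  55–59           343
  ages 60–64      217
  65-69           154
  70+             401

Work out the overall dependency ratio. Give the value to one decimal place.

0–14: 331 + 249 + 336 = 916
15–64: 333 + 293 + 279 + 210 + 268 + 284 + 291 + 313 + 343 + 217 = 2 831
65+: 154 + 401 = 555
Total dependency ratio = (916 + 555) / 2 831 × 100 = 1 471 / 2 831 × 100 = 52.0

Total dependency ratio: 52.0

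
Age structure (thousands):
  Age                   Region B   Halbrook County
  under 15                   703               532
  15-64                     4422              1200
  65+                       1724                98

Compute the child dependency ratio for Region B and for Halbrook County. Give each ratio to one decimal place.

Region B: 15.9
Halbrook County: 44.3

Region B: 703 / 4422 × 100 = 15.9
Halbrook County: 532 / 1200 × 100 = 44.3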